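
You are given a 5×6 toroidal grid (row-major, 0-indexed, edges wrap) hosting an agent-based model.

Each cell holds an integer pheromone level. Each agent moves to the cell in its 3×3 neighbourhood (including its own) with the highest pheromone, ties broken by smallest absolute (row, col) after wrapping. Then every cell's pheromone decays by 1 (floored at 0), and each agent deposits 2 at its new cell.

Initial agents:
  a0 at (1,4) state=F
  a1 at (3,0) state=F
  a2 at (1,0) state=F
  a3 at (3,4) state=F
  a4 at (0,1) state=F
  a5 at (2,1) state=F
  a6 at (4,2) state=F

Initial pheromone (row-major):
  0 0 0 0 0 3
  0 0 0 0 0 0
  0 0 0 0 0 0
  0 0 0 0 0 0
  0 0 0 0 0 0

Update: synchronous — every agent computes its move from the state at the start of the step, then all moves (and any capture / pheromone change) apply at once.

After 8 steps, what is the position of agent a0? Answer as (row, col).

(0, 5)

t=1: a0@(0,5) a1@(2,0) a2@(0,5) a3@(2,3) a4@(0,0) a5@(1,0) a6@(0,1) | pheromone: 2 2 0 0 0 6 / 2 0 0 0 0 0 / 2 0 0 2 0 0 / 0 0 0 0 0 0 / 0 0 0 0 0 0
t=2: a0@(0,5) a1@(1,0) a2@(0,5) a3@(2,3) a4@(0,5) a5@(0,5) a6@(0,0) | pheromone: 3 1 0 0 0 13 / 3 0 0 0 0 0 / 1 0 0 3 0 0 / 0 0 0 0 0 0 / 0 0 0 0 0 0
t=3: a0@(0,5) a1@(0,5) a2@(0,5) a3@(2,3) a4@(0,5) a5@(0,5) a6@(0,5) | pheromone: 2 0 0 0 0 24 / 2 0 0 0 0 0 / 0 0 0 4 0 0 / 0 0 0 0 0 0 / 0 0 0 0 0 0
t=4: a0@(0,5) a1@(0,5) a2@(0,5) a3@(2,3) a4@(0,5) a5@(0,5) a6@(0,5) | pheromone: 1 0 0 0 0 35 / 1 0 0 0 0 0 / 0 0 0 5 0 0 / 0 0 0 0 0 0 / 0 0 0 0 0 0
t=5: a0@(0,5) a1@(0,5) a2@(0,5) a3@(2,3) a4@(0,5) a5@(0,5) a6@(0,5) | pheromone: 0 0 0 0 0 46 / 0 0 0 0 0 0 / 0 0 0 6 0 0 / 0 0 0 0 0 0 / 0 0 0 0 0 0
t=6: a0@(0,5) a1@(0,5) a2@(0,5) a3@(2,3) a4@(0,5) a5@(0,5) a6@(0,5) | pheromone: 0 0 0 0 0 57 / 0 0 0 0 0 0 / 0 0 0 7 0 0 / 0 0 0 0 0 0 / 0 0 0 0 0 0
t=7: a0@(0,5) a1@(0,5) a2@(0,5) a3@(2,3) a4@(0,5) a5@(0,5) a6@(0,5) | pheromone: 0 0 0 0 0 68 / 0 0 0 0 0 0 / 0 0 0 8 0 0 / 0 0 0 0 0 0 / 0 0 0 0 0 0
t=8: a0@(0,5) a1@(0,5) a2@(0,5) a3@(2,3) a4@(0,5) a5@(0,5) a6@(0,5) | pheromone: 0 0 0 0 0 79 / 0 0 0 0 0 0 / 0 0 0 9 0 0 / 0 0 0 0 0 0 / 0 0 0 0 0 0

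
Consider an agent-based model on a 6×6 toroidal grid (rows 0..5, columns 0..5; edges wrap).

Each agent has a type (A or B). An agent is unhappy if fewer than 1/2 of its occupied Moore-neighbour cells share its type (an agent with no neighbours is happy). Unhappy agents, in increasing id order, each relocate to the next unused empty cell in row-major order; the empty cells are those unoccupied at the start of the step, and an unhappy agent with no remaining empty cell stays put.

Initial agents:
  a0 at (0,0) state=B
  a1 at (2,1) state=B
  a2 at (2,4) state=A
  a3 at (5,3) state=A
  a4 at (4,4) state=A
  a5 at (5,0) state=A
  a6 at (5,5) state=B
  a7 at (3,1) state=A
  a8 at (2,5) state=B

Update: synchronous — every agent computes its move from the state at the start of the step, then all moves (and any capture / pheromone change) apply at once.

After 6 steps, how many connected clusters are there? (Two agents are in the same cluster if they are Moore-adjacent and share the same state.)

2

t=1: a0@(0,0):B a1@(0,1):B a2@(0,2):A a3@(5,3):A a4@(4,4):A a5@(0,3):A a6@(0,4):B a7@(0,5):A a8@(1,0):B
t=2: a0@(0,0):B a1@(0,1):B a2@(0,2):A a3@(5,3):A a4@(4,4):A a5@(0,3):A a6@(1,1):B a7@(1,2):A a8@(1,0):B
t=3: (unchanged — steady state)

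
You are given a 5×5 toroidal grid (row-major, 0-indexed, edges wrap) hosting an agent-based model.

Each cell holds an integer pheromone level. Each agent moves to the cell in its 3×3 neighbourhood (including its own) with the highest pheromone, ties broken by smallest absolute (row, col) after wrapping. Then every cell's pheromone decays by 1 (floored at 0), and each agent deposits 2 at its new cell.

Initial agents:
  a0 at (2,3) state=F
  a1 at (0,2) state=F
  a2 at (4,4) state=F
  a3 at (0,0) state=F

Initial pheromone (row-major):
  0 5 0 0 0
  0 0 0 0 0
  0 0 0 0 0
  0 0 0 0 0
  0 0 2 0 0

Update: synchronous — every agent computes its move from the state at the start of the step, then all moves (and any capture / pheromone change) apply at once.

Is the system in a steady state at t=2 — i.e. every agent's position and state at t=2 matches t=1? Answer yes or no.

t=1: a0@(1,2) a1@(0,1) a2@(0,0) a3@(0,1) | pheromone: 2 8 0 0 0 / 0 0 2 0 0 / 0 0 0 0 0 / 0 0 0 0 0 / 0 0 1 0 0
t=2: a0@(0,1) a1@(0,1) a2@(0,1) a3@(0,1) | pheromone: 1 15 0 0 0 / 0 0 1 0 0 / 0 0 0 0 0 / 0 0 0 0 0 / 0 0 0 0 0

no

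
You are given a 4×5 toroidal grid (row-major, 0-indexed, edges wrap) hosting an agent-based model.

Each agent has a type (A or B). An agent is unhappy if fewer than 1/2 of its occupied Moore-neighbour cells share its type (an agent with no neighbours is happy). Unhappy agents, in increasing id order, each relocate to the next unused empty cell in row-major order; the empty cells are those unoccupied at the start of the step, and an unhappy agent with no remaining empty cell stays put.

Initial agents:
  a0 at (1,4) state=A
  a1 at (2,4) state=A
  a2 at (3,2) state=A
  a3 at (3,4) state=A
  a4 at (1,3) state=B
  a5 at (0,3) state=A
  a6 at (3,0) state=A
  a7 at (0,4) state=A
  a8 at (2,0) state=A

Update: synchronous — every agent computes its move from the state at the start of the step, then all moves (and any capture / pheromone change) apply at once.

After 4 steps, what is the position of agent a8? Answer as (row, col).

t=1: a0@(1,4):A a1@(2,4):A a2@(3,2):A a3@(3,4):A a4@(0,0):B a5@(0,3):A a6@(3,0):A a7@(0,4):A a8@(2,0):A
t=2: a0@(1,4):A a1@(2,4):A a2@(3,2):A a3@(3,4):A a4@(0,1):B a5@(0,3):A a6@(3,0):A a7@(0,4):A a8@(2,0):A
t=3: a0@(1,4):A a1@(2,4):A a2@(3,2):A a3@(3,4):A a4@(0,0):B a5@(0,3):A a6@(3,0):A a7@(0,4):A a8@(2,0):A
t=4: a0@(1,4):A a1@(2,4):A a2@(3,2):A a3@(3,4):A a4@(0,1):B a5@(0,3):A a6@(3,0):A a7@(0,4):A a8@(2,0):A

(2, 0)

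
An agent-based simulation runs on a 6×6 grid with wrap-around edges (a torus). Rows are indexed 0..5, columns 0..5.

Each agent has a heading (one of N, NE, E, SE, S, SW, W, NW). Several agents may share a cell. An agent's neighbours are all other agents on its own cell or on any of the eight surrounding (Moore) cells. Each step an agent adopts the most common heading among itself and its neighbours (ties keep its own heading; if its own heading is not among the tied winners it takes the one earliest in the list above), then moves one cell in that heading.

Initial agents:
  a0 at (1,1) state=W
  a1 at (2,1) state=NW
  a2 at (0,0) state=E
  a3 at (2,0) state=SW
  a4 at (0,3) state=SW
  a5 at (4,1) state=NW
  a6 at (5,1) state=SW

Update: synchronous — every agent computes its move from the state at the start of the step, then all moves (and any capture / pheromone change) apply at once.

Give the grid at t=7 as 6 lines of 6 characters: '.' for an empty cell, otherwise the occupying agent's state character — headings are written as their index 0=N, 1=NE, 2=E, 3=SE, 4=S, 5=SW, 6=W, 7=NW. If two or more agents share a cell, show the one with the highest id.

55....
5.5...
......
.....5
......
5.....

t=1: a0@(1,0):W a1@(1,0):NW a2@(0,1):E a3@(3,5):SW a4@(1,2):SW a5@(3,0):NW a6@(0,0):SW
t=2: a0@(1,5):W a1@(0,5):NW a2@(1,0):SW a3@(4,4):SW a4@(2,1):SW a5@(2,5):NW a6@(1,5):SW
t=3: a0@(2,4):SW a1@(1,4):SW a2@(2,5):SW a3@(5,3):SW a4@(3,0):SW a5@(3,4):SW a6@(2,4):SW
t=4: a0@(3,3):SW a1@(2,3):SW a2@(3,4):SW a3@(0,2):SW a4@(4,5):SW a5@(4,3):SW a6@(3,3):SW
t=5: a0@(4,2):SW a1@(3,2):SW a2@(4,3):SW a3@(1,1):SW a4@(5,4):SW a5@(5,2):SW a6@(4,2):SW
t=6: a0@(5,1):SW a1@(4,1):SW a2@(5,2):SW a3@(2,0):SW a4@(0,3):SW a5@(0,1):SW a6@(5,1):SW
t=7: a0@(0,0):SW a1@(5,0):SW a2@(0,1):SW a3@(3,5):SW a4@(1,2):SW a5@(1,0):SW a6@(0,0):SW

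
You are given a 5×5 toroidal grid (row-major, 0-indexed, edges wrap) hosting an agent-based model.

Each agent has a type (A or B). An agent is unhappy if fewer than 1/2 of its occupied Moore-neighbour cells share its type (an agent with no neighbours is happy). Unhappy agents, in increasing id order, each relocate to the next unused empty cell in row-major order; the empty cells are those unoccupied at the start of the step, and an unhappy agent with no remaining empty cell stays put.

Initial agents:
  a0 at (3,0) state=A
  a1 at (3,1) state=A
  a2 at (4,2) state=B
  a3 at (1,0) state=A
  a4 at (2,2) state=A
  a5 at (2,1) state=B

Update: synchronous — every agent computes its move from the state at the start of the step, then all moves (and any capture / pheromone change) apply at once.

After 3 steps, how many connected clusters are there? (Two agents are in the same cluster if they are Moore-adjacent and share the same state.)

4

t=1: a0@(3,0):A a1@(3,1):A a2@(0,0):B a3@(0,1):A a4@(2,2):A a5@(0,2):B
t=2: a0@(3,0):A a1@(3,1):A a2@(0,3):B a3@(0,4):A a4@(2,2):A a5@(1,0):B
t=3: a0@(3,0):A a1@(3,1):A a2@(0,0):B a3@(0,1):A a4@(2,2):A a5@(0,2):B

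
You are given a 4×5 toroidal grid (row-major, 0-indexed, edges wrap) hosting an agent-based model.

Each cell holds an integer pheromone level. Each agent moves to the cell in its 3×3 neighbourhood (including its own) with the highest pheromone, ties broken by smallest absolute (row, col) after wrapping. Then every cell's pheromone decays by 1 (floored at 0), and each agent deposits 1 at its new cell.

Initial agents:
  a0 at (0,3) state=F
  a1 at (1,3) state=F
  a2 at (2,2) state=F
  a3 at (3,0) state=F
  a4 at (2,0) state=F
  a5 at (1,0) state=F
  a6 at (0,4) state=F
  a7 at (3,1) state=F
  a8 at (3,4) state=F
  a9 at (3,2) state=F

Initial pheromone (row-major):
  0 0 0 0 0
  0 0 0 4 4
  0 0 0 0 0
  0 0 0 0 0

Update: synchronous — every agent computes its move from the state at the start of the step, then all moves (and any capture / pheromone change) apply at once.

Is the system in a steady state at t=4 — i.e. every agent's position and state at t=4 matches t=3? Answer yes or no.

no

t=1: a0@(1,3) a1@(1,3) a2@(1,3) a3@(0,0) a4@(1,4) a5@(1,4) a6@(1,3) a7@(0,0) a8@(0,0) a9@(0,1) | pheromone: 3 1 0 0 0 / 0 0 0 7 5 / 0 0 0 0 0 / 0 0 0 0 0
t=2: a0@(1,3) a1@(1,3) a2@(1,3) a3@(1,4) a4@(1,3) a5@(1,3) a6@(1,3) a7@(1,4) a8@(1,4) a9@(0,0) | pheromone: 3 0 0 0 0 / 0 0 0 12 7 / 0 0 0 0 0 / 0 0 0 0 0
t=3: a0@(1,3) a1@(1,3) a2@(1,3) a3@(1,3) a4@(1,3) a5@(1,3) a6@(1,3) a7@(1,3) a8@(1,3) a9@(1,4) | pheromone: 2 0 0 0 0 / 0 0 0 20 7 / 0 0 0 0 0 / 0 0 0 0 0
t=4: a0@(1,3) a1@(1,3) a2@(1,3) a3@(1,3) a4@(1,3) a5@(1,3) a6@(1,3) a7@(1,3) a8@(1,3) a9@(1,3) | pheromone: 1 0 0 0 0 / 0 0 0 29 6 / 0 0 0 0 0 / 0 0 0 0 0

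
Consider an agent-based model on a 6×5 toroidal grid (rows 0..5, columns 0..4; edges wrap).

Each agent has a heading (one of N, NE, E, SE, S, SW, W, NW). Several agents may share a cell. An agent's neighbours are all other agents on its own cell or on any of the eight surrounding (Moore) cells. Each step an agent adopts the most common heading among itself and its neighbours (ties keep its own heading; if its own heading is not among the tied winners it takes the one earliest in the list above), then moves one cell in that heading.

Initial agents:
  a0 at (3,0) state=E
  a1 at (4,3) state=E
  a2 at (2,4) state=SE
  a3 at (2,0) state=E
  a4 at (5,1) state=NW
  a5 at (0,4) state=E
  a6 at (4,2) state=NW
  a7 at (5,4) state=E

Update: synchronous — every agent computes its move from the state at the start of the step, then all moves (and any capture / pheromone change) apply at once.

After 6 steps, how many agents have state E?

t=1: a0@(3,1):E a1@(4,4):E a2@(2,0):E a3@(2,1):E a4@(4,0):NW a5@(0,0):E a6@(3,1):NW a7@(5,0):E
t=2: a0@(3,2):E a1@(4,0):E a2@(2,1):E a3@(2,2):E a4@(4,1):E a5@(0,1):E a6@(3,2):E a7@(5,1):E
t=3: a0@(3,3):E a1@(4,1):E a2@(2,2):E a3@(2,3):E a4@(4,2):E a5@(0,2):E a6@(3,3):E a7@(5,2):E
t=4: a0@(3,4):E a1@(4,2):E a2@(2,3):E a3@(2,4):E a4@(4,3):E a5@(0,3):E a6@(3,4):E a7@(5,3):E
t=5: a0@(3,0):E a1@(4,3):E a2@(2,4):E a3@(2,0):E a4@(4,4):E a5@(0,4):E a6@(3,0):E a7@(5,4):E
t=6: a0@(3,1):E a1@(4,4):E a2@(2,0):E a3@(2,1):E a4@(4,0):E a5@(0,0):E a6@(3,1):E a7@(5,0):E

8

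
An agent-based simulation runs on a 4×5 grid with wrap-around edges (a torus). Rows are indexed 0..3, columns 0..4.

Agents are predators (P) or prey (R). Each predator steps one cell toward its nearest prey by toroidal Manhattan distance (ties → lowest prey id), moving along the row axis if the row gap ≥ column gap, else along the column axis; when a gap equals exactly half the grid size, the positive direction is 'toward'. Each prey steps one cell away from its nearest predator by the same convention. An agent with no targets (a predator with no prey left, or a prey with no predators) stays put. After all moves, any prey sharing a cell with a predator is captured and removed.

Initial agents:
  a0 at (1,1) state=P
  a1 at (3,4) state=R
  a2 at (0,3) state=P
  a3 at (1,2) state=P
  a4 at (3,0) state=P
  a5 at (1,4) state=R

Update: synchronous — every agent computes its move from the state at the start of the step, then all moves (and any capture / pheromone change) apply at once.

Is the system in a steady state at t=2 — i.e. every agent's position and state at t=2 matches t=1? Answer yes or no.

yes

t=1: a0@(1,0):P a2@(3,3):P a3@(1,3):P a4@(3,4):P
t=2: (unchanged — steady state)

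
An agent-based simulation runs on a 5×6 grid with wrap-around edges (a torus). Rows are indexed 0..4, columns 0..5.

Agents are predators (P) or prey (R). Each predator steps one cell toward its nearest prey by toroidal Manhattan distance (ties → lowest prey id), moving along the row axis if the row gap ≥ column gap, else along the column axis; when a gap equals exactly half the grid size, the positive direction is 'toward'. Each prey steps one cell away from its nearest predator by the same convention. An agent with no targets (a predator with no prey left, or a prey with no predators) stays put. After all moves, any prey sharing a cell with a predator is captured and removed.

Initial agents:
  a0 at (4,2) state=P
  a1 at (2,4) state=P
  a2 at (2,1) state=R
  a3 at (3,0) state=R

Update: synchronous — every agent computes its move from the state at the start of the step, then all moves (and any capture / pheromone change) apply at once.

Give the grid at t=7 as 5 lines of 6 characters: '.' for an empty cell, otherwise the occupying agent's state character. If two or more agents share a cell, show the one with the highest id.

......
..R...
..P...
.....P
.....R

t=1: a0@(3,2):P a1@(2,5):P a2@(1,1):R a3@(3,5):R
t=2: a0@(2,2):P a1@(3,5):P a2@(0,1):R a3@(4,5):R
t=3: a0@(1,2):P a1@(4,5):P a2@(4,1):R a3@(0,5):R
t=4: a0@(0,2):P a1@(0,5):P a2@(4,2):R a3@(1,5):R
t=5: a0@(4,2):P a1@(1,5):P a2@(3,2):R a3@(2,5):R
t=6: a0@(3,2):P a1@(2,5):P a2@(2,2):R a3@(3,5):R
t=7: a0@(2,2):P a1@(3,5):P a2@(1,2):R a3@(4,5):R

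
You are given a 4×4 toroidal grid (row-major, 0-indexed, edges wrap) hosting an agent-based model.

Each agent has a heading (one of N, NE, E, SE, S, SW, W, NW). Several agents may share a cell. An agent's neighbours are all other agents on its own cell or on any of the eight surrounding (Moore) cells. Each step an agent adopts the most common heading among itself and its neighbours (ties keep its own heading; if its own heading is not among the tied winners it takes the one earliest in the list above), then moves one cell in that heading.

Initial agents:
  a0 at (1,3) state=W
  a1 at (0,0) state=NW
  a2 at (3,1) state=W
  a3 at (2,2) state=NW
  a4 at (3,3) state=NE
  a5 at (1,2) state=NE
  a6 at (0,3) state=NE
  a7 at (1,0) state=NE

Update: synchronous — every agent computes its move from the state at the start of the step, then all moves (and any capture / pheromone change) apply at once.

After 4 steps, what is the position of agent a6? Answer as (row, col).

(0, 3)

t=1: a0@(0,0):NE a1@(3,1):NE a2@(2,0):NW a3@(1,3):NE a4@(2,0):NE a5@(0,3):NE a6@(3,0):NE a7@(0,1):NE
t=2: a0@(3,1):NE a1@(2,2):NE a2@(1,1):NE a3@(0,0):NE a4@(1,1):NE a5@(3,0):NE a6@(2,1):NE a7@(3,2):NE
t=3: a0@(2,2):NE a1@(1,3):NE a2@(0,2):NE a3@(3,1):NE a4@(0,2):NE a5@(2,1):NE a6@(1,2):NE a7@(2,3):NE
t=4: a0@(1,3):NE a1@(0,0):NE a2@(3,3):NE a3@(2,2):NE a4@(3,3):NE a5@(1,2):NE a6@(0,3):NE a7@(1,0):NE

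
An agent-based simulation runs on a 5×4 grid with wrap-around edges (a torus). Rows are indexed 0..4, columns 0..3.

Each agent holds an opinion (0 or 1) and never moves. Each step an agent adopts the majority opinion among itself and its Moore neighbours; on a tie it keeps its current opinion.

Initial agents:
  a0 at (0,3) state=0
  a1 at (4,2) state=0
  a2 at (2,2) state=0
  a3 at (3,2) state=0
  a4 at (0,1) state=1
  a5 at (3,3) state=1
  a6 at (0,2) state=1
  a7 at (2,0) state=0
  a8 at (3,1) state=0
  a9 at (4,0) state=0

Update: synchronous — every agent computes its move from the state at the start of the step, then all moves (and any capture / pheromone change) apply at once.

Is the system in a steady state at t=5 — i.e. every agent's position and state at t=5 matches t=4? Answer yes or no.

yes

t=1: a0@(0,3):0 a1@(4,2):0 a2@(2,2):0 a3@(3,2):0 a4@(0,1):1 a5@(3,3):0 a6@(0,2):1 a7@(2,0):0 a8@(3,1):0 a9@(4,0):0
t=2: (unchanged — steady state)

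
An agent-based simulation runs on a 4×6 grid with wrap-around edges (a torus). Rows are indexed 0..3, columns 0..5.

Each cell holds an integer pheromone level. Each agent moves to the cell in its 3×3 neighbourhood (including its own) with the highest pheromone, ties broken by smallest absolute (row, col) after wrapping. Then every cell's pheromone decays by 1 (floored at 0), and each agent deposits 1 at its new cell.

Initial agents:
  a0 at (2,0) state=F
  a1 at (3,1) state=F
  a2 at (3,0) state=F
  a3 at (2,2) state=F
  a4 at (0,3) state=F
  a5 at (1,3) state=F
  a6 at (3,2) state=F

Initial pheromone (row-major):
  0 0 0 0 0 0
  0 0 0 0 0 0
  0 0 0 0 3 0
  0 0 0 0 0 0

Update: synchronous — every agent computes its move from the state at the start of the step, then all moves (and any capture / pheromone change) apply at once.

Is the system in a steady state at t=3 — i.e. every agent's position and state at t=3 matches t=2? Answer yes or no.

no

t=1: a0@(1,0) a1@(0,0) a2@(0,0) a3@(1,1) a4@(0,2) a5@(2,4) a6@(0,1) | pheromone: 2 1 1 0 0 0 / 1 1 0 0 0 0 / 0 0 0 0 3 0 / 0 0 0 0 0 0
t=2: a0@(0,0) a1@(0,0) a2@(0,0) a3@(0,0) a4@(0,1) a5@(2,4) a6@(0,0) | pheromone: 6 1 0 0 0 0 / 0 0 0 0 0 0 / 0 0 0 0 3 0 / 0 0 0 0 0 0
t=3: a0@(0,0) a1@(0,0) a2@(0,0) a3@(0,0) a4@(0,0) a5@(2,4) a6@(0,0) | pheromone: 11 0 0 0 0 0 / 0 0 0 0 0 0 / 0 0 0 0 3 0 / 0 0 0 0 0 0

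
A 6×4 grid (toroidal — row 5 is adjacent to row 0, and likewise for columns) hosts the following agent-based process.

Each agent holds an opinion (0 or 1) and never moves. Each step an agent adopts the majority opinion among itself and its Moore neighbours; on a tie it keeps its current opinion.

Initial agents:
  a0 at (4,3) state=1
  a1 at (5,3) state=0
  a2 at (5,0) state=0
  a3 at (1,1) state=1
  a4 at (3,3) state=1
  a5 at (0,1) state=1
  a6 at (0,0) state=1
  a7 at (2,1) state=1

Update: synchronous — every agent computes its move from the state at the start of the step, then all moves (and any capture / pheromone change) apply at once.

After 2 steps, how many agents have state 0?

t=1: a0@(4,3):1 a1@(5,3):0 a2@(5,0):1 a3@(1,1):1 a4@(3,3):1 a5@(0,1):1 a6@(0,0):1 a7@(2,1):1
t=2: a0@(4,3):1 a1@(5,3):1 a2@(5,0):1 a3@(1,1):1 a4@(3,3):1 a5@(0,1):1 a6@(0,0):1 a7@(2,1):1

0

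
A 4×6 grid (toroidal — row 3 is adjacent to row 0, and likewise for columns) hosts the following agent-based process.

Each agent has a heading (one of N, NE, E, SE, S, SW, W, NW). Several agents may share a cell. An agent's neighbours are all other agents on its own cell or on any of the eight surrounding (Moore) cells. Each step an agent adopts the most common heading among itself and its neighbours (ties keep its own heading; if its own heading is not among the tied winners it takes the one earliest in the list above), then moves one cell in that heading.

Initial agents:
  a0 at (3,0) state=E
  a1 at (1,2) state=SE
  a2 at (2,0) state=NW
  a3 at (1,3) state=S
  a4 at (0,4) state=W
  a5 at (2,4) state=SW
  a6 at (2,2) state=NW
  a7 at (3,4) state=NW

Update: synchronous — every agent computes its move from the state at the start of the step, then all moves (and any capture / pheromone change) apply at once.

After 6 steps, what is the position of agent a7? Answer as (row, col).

t=1: a0@(3,1):E a1@(2,3):SE a2@(1,5):NW a3@(2,3):S a4@(0,3):W a5@(3,3):SW a6@(1,1):NW a7@(2,3):NW
t=2: a0@(3,2):E a1@(3,4):SE a2@(0,4):NW a3@(3,3):S a4@(0,2):W a5@(0,2):SW a6@(0,0):NW a7@(1,2):NW
t=3: a0@(3,3):E a1@(0,5):SE a2@(3,3):NW a3@(0,3):S a4@(0,1):W a5@(1,1):SW a6@(3,5):NW a7@(0,1):NW
t=4: a0@(3,4):E a1@(1,0):SE a2@(2,2):NW a3@(1,3):S a4@(0,0):W a5@(2,0):SW a6@(2,4):NW a7@(3,0):NW
t=5: a0@(3,5):E a1@(2,1):SE a2@(1,1):NW a3@(0,2):NW a4@(0,5):W a5@(3,5):SW a6@(1,3):NW a7@(2,5):NW
t=6: a0@(3,0):E a1@(3,2):SE a2@(0,0):NW a3@(3,1):NW a4@(0,4):W a5@(0,4):SW a6@(0,2):NW a7@(1,4):NW

(1, 4)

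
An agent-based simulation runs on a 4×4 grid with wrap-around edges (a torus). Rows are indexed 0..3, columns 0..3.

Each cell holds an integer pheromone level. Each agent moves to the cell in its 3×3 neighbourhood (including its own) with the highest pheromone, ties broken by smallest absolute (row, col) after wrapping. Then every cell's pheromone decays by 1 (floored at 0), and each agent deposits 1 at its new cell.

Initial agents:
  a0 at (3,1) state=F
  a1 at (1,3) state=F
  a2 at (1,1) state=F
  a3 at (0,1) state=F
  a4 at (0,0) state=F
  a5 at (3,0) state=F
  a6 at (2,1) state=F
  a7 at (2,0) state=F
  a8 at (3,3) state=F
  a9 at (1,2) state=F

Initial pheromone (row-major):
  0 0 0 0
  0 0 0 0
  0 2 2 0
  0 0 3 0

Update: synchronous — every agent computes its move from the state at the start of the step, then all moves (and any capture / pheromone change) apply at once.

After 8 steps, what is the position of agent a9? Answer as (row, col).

t=1: a0@(3,2) a1@(2,2) a2@(2,1) a3@(3,2) a4@(0,0) a5@(2,1) a6@(3,2) a7@(2,1) a8@(3,2) a9@(2,1) | pheromone: 1 0 0 0 / 0 0 0 0 / 0 5 2 0 / 0 0 6 0
t=2: a0@(3,2) a1@(3,2) a2@(3,2) a3@(3,2) a4@(0,0) a5@(3,2) a6@(3,2) a7@(3,2) a8@(3,2) a9@(3,2) | pheromone: 1 0 0 0 / 0 0 0 0 / 0 4 1 0 / 0 0 14 0
t=3: a0@(3,2) a1@(3,2) a2@(3,2) a3@(3,2) a4@(0,0) a5@(3,2) a6@(3,2) a7@(3,2) a8@(3,2) a9@(3,2) | pheromone: 1 0 0 0 / 0 0 0 0 / 0 3 0 0 / 0 0 22 0
t=4: a0@(3,2) a1@(3,2) a2@(3,2) a3@(3,2) a4@(0,0) a5@(3,2) a6@(3,2) a7@(3,2) a8@(3,2) a9@(3,2) | pheromone: 1 0 0 0 / 0 0 0 0 / 0 2 0 0 / 0 0 30 0
t=5: a0@(3,2) a1@(3,2) a2@(3,2) a3@(3,2) a4@(0,0) a5@(3,2) a6@(3,2) a7@(3,2) a8@(3,2) a9@(3,2) | pheromone: 1 0 0 0 / 0 0 0 0 / 0 1 0 0 / 0 0 38 0
t=6: a0@(3,2) a1@(3,2) a2@(3,2) a3@(3,2) a4@(0,0) a5@(3,2) a6@(3,2) a7@(3,2) a8@(3,2) a9@(3,2) | pheromone: 1 0 0 0 / 0 0 0 0 / 0 0 0 0 / 0 0 46 0
t=7: a0@(3,2) a1@(3,2) a2@(3,2) a3@(3,2) a4@(0,0) a5@(3,2) a6@(3,2) a7@(3,2) a8@(3,2) a9@(3,2) | pheromone: 1 0 0 0 / 0 0 0 0 / 0 0 0 0 / 0 0 54 0
t=8: a0@(3,2) a1@(3,2) a2@(3,2) a3@(3,2) a4@(0,0) a5@(3,2) a6@(3,2) a7@(3,2) a8@(3,2) a9@(3,2) | pheromone: 1 0 0 0 / 0 0 0 0 / 0 0 0 0 / 0 0 62 0

(3, 2)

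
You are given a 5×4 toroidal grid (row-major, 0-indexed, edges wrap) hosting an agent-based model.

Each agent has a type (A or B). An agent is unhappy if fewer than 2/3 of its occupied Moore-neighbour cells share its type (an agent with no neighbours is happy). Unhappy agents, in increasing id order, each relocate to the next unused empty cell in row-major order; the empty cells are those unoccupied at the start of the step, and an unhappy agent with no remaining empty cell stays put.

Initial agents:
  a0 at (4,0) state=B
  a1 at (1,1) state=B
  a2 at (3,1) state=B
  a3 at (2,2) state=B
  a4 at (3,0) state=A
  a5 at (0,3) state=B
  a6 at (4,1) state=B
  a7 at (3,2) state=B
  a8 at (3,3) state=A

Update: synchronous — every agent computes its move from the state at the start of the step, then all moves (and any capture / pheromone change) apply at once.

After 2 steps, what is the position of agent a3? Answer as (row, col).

t=1: a0@(0,0):B a1@(1,1):B a2@(3,1):B a3@(2,2):B a4@(0,1):A a5@(0,3):B a6@(4,1):B a7@(3,2):B a8@(0,2):A
t=2: a0@(0,0):B a1@(1,0):B a2@(3,1):B a3@(2,2):B a4@(1,2):A a5@(1,3):B a6@(2,0):B a7@(3,2):B a8@(2,1):A

(2, 2)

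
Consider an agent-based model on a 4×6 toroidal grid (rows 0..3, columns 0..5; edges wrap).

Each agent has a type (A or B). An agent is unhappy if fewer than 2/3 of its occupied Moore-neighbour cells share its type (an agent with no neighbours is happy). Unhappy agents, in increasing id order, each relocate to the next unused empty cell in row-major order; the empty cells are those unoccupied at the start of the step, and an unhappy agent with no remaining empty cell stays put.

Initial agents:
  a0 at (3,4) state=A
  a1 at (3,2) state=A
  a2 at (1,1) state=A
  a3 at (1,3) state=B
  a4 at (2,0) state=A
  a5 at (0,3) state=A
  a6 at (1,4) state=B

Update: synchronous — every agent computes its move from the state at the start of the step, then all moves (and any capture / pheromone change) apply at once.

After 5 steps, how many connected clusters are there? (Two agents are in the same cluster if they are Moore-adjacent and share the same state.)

t=1: a0@(3,4):A a1@(3,2):A a2@(1,1):A a3@(0,0):B a4@(2,0):A a5@(0,1):A a6@(0,2):B
t=2: a0@(3,4):A a1@(0,3):A a2@(0,4):A a3@(0,5):B a4@(2,0):A a5@(1,0):A a6@(1,2):B
t=3: a0@(3,4):A a1@(0,3):A a2@(0,4):A a3@(0,0):B a4@(2,0):A a5@(0,1):A a6@(0,2):B
t=4: a0@(3,4):A a1@(0,3):A a2@(0,4):A a3@(0,5):B a4@(2,0):A a5@(1,0):A a6@(1,1):B
t=5: a0@(3,4):A a1@(0,3):A a2@(0,4):A a3@(0,0):B a4@(0,1):A a5@(0,2):A a6@(1,2):B

3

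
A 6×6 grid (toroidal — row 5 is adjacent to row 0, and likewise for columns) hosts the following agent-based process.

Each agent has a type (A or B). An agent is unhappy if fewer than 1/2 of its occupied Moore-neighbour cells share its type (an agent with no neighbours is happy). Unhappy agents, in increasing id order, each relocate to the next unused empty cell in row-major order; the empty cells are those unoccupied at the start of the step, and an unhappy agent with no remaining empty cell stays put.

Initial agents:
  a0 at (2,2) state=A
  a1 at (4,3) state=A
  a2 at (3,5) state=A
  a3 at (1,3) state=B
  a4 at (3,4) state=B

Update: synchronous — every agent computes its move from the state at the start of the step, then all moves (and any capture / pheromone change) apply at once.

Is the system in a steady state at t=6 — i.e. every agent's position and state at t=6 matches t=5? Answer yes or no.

t=1: a0@(0,0):A a1@(0,1):A a2@(0,2):A a3@(0,3):B a4@(0,4):B
t=2: (unchanged — steady state)

yes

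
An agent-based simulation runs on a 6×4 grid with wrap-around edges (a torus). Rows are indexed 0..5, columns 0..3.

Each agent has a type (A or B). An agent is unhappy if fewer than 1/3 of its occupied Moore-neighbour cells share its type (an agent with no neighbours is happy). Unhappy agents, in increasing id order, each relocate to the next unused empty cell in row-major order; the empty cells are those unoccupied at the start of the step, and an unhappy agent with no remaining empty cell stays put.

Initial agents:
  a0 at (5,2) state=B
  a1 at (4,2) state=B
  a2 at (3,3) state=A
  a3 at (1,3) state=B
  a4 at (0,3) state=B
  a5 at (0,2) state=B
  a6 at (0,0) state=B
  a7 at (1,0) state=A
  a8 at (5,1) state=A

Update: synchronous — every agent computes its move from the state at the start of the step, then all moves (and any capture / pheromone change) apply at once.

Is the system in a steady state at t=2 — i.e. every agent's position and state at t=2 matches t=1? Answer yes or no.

yes

t=1: a0@(5,2):B a1@(4,2):B a2@(0,1):A a3@(1,3):B a4@(0,3):B a5@(0,2):B a6@(0,0):B a7@(1,1):A a8@(1,2):A
t=2: (unchanged — steady state)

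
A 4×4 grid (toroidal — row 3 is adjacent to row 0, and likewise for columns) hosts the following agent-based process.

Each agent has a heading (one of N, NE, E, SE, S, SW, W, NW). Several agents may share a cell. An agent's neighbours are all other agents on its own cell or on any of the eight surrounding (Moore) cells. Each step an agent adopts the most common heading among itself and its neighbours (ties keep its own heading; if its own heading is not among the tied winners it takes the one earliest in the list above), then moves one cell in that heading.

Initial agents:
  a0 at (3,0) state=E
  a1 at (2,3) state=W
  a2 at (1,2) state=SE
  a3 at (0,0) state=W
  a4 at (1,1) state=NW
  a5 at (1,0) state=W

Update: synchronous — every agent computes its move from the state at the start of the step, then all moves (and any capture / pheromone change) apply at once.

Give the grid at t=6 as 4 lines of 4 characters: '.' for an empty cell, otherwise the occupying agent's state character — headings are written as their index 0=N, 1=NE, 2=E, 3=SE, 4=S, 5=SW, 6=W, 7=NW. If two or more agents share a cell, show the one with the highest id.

..6.
..66
.66.
..6.

t=1: a0@(3,3):W a1@(2,2):W a2@(2,3):SE a3@(0,3):W a4@(1,0):W a5@(1,3):W
t=2: a0@(3,2):W a1@(2,1):W a2@(2,2):W a3@(0,2):W a4@(1,3):W a5@(1,2):W
t=3: a0@(3,1):W a1@(2,0):W a2@(2,1):W a3@(0,1):W a4@(1,2):W a5@(1,1):W
t=4: a0@(3,0):W a1@(2,3):W a2@(2,0):W a3@(0,0):W a4@(1,1):W a5@(1,0):W
t=5: a0@(3,3):W a1@(2,2):W a2@(2,3):W a3@(0,3):W a4@(1,0):W a5@(1,3):W
t=6: a0@(3,2):W a1@(2,1):W a2@(2,2):W a3@(0,2):W a4@(1,3):W a5@(1,2):W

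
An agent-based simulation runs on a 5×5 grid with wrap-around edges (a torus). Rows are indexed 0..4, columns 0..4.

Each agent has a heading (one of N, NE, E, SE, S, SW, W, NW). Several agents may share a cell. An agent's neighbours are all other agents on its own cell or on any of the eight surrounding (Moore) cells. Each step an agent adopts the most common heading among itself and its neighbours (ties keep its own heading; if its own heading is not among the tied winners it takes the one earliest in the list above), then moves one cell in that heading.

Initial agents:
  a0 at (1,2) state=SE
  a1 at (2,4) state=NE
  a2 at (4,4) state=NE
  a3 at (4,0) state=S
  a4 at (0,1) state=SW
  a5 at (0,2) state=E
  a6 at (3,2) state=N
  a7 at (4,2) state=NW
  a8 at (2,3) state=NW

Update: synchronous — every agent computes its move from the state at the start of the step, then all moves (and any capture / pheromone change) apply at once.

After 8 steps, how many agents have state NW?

t=1: a0@(2,3):SE a1@(1,0):NE a2@(3,0):NE a3@(0,0):S a4@(1,0):SW a5@(0,3):E a6@(2,1):NW a7@(3,1):NW a8@(1,2):NW
t=2: a0@(3,4):SE a1@(0,1):NE a2@(2,4):NW a3@(1,0):S a4@(2,4):SW a5@(0,4):E a6@(1,0):NW a7@(2,0):NW a8@(0,1):NW
t=3: a0@(2,3):NW a1@(4,0):NW a2@(1,3):NW a3@(0,4):NW a4@(1,3):NW a5@(0,0):E a6@(0,4):NW a7@(1,4):NW a8@(4,0):NW
t=4: a0@(1,2):NW a1@(3,4):NW a2@(0,2):NW a3@(4,3):NW a4@(0,2):NW a5@(4,4):NW a6@(4,3):NW a7@(0,3):NW a8@(3,4):NW
t=5: a0@(0,1):NW a1@(2,3):NW a2@(4,1):NW a3@(3,2):NW a4@(4,1):NW a5@(3,3):NW a6@(3,2):NW a7@(4,2):NW a8@(2,3):NW
t=6: a0@(4,0):NW a1@(1,2):NW a2@(3,0):NW a3@(2,1):NW a4@(3,0):NW a5@(2,2):NW a6@(2,1):NW a7@(3,1):NW a8@(1,2):NW
t=7: a0@(3,4):NW a1@(0,1):NW a2@(2,4):NW a3@(1,0):NW a4@(2,4):NW a5@(1,1):NW a6@(1,0):NW a7@(2,0):NW a8@(0,1):NW
t=8: a0@(2,3):NW a1@(4,0):NW a2@(1,3):NW a3@(0,4):NW a4@(1,3):NW a5@(0,0):NW a6@(0,4):NW a7@(1,4):NW a8@(4,0):NW

9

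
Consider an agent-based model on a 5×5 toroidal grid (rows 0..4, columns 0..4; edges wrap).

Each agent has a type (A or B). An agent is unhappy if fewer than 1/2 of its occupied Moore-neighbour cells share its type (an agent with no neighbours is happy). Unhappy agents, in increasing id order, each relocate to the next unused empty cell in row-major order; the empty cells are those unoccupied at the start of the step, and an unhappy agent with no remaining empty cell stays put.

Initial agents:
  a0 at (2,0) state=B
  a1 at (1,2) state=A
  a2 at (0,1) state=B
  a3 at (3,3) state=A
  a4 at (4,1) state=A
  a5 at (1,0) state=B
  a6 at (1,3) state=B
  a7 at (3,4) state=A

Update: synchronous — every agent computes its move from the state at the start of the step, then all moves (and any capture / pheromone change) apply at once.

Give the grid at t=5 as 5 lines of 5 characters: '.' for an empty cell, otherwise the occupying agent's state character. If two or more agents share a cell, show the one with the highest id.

A.A..
BBB..
B....
...AA
.....

t=1: a0@(2,0):B a1@(0,0):A a2@(0,2):B a3@(3,3):A a4@(0,3):A a5@(1,0):B a6@(0,4):B a7@(3,4):A
t=2: a0@(2,0):B a1@(0,1):A a2@(1,1):B a3@(3,3):A a4@(1,2):A a5@(1,0):B a6@(1,3):B a7@(3,4):A
t=3: a0@(2,0):B a1@(0,0):A a2@(1,1):B a3@(3,3):A a4@(0,2):A a5@(1,0):B a6@(0,3):B a7@(3,4):A
t=4: a0@(2,0):B a1@(0,1):A a2@(1,1):B a3@(3,3):A a4@(0,4):A a5@(1,0):B a6@(1,2):B a7@(3,4):A
t=5: a0@(2,0):B a1@(0,0):A a2@(1,1):B a3@(3,3):A a4@(0,2):A a5@(1,0):B a6@(1,2):B a7@(3,4):A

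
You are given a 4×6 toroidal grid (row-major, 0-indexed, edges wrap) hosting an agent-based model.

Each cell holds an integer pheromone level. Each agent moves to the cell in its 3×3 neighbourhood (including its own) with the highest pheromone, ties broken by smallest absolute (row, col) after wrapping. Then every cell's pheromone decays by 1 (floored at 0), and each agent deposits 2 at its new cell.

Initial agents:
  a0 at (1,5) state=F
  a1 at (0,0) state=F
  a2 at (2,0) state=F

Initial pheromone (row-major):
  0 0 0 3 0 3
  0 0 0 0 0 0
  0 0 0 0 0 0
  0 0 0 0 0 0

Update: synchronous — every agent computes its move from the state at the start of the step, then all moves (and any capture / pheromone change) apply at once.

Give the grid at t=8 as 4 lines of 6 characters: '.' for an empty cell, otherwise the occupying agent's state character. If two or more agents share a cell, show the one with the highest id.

.....F
......
......
......

t=1: a0@(0,5) a1@(0,5) a2@(1,0) | pheromone: 0 0 0 2 0 6 / 2 0 0 0 0 0 / 0 0 0 0 0 0 / 0 0 0 0 0 0
t=2: a0@(0,5) a1@(0,5) a2@(0,5) | pheromone: 0 0 0 1 0 11 / 1 0 0 0 0 0 / 0 0 0 0 0 0 / 0 0 0 0 0 0
t=3: a0@(0,5) a1@(0,5) a2@(0,5) | pheromone: 0 0 0 0 0 16 / 0 0 0 0 0 0 / 0 0 0 0 0 0 / 0 0 0 0 0 0
t=4: a0@(0,5) a1@(0,5) a2@(0,5) | pheromone: 0 0 0 0 0 21 / 0 0 0 0 0 0 / 0 0 0 0 0 0 / 0 0 0 0 0 0
t=5: a0@(0,5) a1@(0,5) a2@(0,5) | pheromone: 0 0 0 0 0 26 / 0 0 0 0 0 0 / 0 0 0 0 0 0 / 0 0 0 0 0 0
t=6: a0@(0,5) a1@(0,5) a2@(0,5) | pheromone: 0 0 0 0 0 31 / 0 0 0 0 0 0 / 0 0 0 0 0 0 / 0 0 0 0 0 0
t=7: a0@(0,5) a1@(0,5) a2@(0,5) | pheromone: 0 0 0 0 0 36 / 0 0 0 0 0 0 / 0 0 0 0 0 0 / 0 0 0 0 0 0
t=8: a0@(0,5) a1@(0,5) a2@(0,5) | pheromone: 0 0 0 0 0 41 / 0 0 0 0 0 0 / 0 0 0 0 0 0 / 0 0 0 0 0 0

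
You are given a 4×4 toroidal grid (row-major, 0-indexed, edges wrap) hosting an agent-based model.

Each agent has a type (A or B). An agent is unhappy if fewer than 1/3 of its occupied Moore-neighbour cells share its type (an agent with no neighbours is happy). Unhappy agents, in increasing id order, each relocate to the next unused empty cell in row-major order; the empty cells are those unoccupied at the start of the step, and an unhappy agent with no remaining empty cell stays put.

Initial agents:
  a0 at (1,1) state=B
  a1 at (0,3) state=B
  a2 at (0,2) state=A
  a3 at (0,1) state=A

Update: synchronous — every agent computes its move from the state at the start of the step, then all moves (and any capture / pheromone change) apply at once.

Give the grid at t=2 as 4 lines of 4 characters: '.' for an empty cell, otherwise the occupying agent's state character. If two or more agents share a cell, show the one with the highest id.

BAA.
B...
....
....

t=1: a0@(0,0):B a1@(1,0):B a2@(0,2):A a3@(0,1):A
t=2: (unchanged — steady state)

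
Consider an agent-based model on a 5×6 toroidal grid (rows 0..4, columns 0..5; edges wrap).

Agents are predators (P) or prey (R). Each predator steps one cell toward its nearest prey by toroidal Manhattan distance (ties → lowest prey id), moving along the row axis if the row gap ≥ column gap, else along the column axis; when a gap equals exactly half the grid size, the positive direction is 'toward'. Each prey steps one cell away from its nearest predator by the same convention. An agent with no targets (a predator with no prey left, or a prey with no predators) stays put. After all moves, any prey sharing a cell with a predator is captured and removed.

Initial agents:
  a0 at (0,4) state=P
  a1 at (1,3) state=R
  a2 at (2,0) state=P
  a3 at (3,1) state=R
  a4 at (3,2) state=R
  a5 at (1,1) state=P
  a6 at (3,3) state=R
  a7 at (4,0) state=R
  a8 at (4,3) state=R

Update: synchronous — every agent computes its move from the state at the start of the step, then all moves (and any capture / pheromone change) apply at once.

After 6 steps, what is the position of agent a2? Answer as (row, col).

(3, 0)

t=1: a0@(1,4):P a1@(2,3):R a2@(3,0):P a3@(4,1):R a4@(3,3):R a5@(1,2):P a6@(2,3):R a7@(0,0):R a8@(3,3):R
t=2: a0@(2,4):P a1@(3,3):R a2@(4,0):P a3@(0,1):R a4@(4,3):R a5@(2,2):P a6@(3,3):R a7@(1,0):R a8@(4,3):R
t=3: a0@(3,4):P a1@(4,3):R a2@(0,0):P a3@(1,1):R a4@(0,3):R a5@(3,2):P a6@(4,3):R a7@(2,0):R a8@(0,3):R
t=4: a0@(4,4):P a1@(0,3):R a2@(1,0):P a3@(2,1):R a4@(1,3):R a5@(4,2):P a6@(0,3):R a7@(3,0):R a8@(1,3):R
t=5: a0@(0,4):P a1@(1,3):R a2@(2,0):P a3@(3,1):R a4@(2,3):R a5@(0,2):P a6@(1,3):R a7@(4,0):R a8@(2,3):R
t=6: a0@(1,4):P a1@(2,3):R a2@(3,0):P a3@(4,1):R a4@(3,3):R a5@(1,2):P a6@(2,3):R a7@(0,0):R a8@(3,3):R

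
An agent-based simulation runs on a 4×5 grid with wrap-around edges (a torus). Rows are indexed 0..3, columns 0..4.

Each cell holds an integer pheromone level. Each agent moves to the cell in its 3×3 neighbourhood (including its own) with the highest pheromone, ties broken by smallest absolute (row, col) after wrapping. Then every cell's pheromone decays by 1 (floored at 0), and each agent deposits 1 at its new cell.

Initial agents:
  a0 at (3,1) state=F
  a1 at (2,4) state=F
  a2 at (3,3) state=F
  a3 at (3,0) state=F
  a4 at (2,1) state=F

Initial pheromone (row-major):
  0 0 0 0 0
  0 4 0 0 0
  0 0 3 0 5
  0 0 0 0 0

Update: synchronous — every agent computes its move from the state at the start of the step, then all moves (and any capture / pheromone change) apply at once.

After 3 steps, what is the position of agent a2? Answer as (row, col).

t=1: a0@(2,2) a1@(2,4) a2@(2,4) a3@(2,4) a4@(1,1) | pheromone: 0 0 0 0 0 / 0 4 0 0 0 / 0 0 3 0 7 / 0 0 0 0 0
t=2: a0@(1,1) a1@(2,4) a2@(2,4) a3@(2,4) a4@(1,1) | pheromone: 0 0 0 0 0 / 0 5 0 0 0 / 0 0 2 0 9 / 0 0 0 0 0
t=3: a0@(1,1) a1@(2,4) a2@(2,4) a3@(2,4) a4@(1,1) | pheromone: 0 0 0 0 0 / 0 6 0 0 0 / 0 0 1 0 11 / 0 0 0 0 0

(2, 4)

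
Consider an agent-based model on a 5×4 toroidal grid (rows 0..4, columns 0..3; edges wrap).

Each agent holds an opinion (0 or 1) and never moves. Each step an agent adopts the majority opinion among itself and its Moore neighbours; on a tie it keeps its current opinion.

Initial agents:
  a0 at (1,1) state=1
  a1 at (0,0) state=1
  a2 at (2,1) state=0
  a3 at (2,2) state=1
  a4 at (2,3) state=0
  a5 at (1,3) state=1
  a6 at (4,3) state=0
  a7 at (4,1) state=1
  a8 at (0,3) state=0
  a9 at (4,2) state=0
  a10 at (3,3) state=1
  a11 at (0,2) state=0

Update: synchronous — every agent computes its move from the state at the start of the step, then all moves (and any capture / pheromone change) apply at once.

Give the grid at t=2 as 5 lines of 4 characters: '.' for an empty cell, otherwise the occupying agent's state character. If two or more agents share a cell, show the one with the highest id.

t=1: a0@(1,1):1 a1@(0,0):1 a2@(2,1):1 a3@(2,2):1 a4@(2,3):1 a5@(1,3):1 a6@(4,3):0 a7@(4,1):1 a8@(0,3):0 a9@(4,2):0 a10@(3,3):0 a11@(0,2):0
t=2: (unchanged — steady state)

1.00
.1.1
.111
...0
.100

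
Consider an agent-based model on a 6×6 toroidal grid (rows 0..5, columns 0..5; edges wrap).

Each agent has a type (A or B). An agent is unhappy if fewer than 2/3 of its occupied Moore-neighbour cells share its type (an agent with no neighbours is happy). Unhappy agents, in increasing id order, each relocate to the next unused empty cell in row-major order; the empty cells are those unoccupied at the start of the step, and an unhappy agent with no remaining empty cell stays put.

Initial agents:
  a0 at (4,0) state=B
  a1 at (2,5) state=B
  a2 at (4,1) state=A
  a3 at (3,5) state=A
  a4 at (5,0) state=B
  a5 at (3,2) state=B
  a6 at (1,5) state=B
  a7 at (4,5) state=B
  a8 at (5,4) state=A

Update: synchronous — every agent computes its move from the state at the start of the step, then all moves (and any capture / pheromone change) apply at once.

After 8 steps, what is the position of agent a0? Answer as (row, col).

t=1: a0@(0,0):B a1@(0,1):B a2@(0,2):A a3@(0,3):A a4@(5,0):B a5@(0,4):B a6@(1,5):B a7@(0,5):B a8@(1,0):A
t=2: a0@(0,0):B a1@(1,1):B a2@(1,2):A a3@(1,3):A a4@(5,0):B a5@(0,4):B a6@(1,5):B a7@(0,5):B a8@(1,4):A
t=3: a0@(0,0):B a1@(0,1):B a2@(0,2):A a3@(1,3):A a4@(5,0):B a5@(0,3):B a6@(1,5):B a7@(0,5):B a8@(1,0):A
t=4: a0@(0,0):B a1@(0,4):B a2@(1,1):A a3@(1,2):A a4@(5,0):B a5@(1,4):B a6@(1,5):B a7@(0,5):B a8@(2,0):A
t=5: a0@(0,0):B a1@(0,4):B a2@(1,1):A a3@(1,2):A a4@(5,0):B a5@(1,4):B a6@(1,5):B a7@(0,5):B a8@(0,1):A
t=6: a0@(0,2):B a1@(0,4):B a2@(1,1):A a3@(1,2):A a4@(5,0):B a5@(1,4):B a6@(1,5):B a7@(0,5):B a8@(0,3):A
t=7: a0@(0,0):B a1@(0,4):B a2@(0,1):A a3@(1,2):A a4@(5,0):B a5@(1,4):B a6@(1,5):B a7@(0,5):B a8@(1,0):A
t=8: a0@(0,2):B a1@(0,4):B a2@(0,3):A a3@(1,2):A a4@(5,0):B a5@(1,4):B a6@(1,5):B a7@(0,5):B a8@(1,1):A

(0, 2)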